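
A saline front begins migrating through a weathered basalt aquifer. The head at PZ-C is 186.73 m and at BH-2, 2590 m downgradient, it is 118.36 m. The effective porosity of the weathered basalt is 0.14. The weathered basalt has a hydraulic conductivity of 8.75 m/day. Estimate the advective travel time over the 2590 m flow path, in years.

Hydraulic gradient i = (186.73 − 118.36) / 2590 = 68.37 / 2590 = 0.02640.
Darcy flux q = K · i = 8.750 × 0.02640 = 0.2310 m/day.
Seepage velocity v = q / n_e = 0.2310 / 0.14 = 1.650 m/day.
Travel time t = L / v = 2590 / 1.650 = 1570 days = 4.298 years.

4.30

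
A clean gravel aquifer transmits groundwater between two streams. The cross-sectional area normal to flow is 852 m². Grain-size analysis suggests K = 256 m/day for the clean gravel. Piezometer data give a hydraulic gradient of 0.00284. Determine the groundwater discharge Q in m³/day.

Hydraulic gradient i = 0.00284.
Darcy's law: Q = K · A · i = 256.0 × 852.0 × 0.002840 = 619.4 m³/day.

619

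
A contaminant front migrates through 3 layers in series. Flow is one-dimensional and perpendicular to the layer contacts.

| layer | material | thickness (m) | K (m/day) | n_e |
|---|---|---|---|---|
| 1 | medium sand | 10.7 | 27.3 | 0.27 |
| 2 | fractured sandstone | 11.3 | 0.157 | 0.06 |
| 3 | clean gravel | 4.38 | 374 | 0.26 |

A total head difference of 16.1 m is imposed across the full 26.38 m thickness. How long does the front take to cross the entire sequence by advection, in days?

With flow normal to the layers, continuity requires the same specific discharge q through every layer.
Σ(b_i/K_i) = 10.7/27.3 + 11.3/0.157 + 4.38/374 = 72.38 d.
q = Δh / Σ(b_i/K_i) = 16.1 / 72.38 = 0.2224 m/day.
In each layer the seepage velocity is v_i = q/n_i, so the layer transit time is t_i = b_i·n_i / q:
  layer 1 (medium sand): t_1 = 10.7 × 0.27 / 0.2224 = 12.99 d
  layer 2 (fractured sandstone): t_2 = 11.3 × 0.06 / 0.2224 = 3.048 d
  layer 3 (clean gravel): t_3 = 4.38 × 0.26 / 0.2224 = 5.120 d
Total t = Σ t_i = 21.16 days.

21.2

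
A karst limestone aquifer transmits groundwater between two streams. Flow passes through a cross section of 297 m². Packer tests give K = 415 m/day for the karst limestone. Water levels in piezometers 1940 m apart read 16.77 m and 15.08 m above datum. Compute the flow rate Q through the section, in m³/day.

107

Hydraulic gradient i = (16.77 − 15.08) / 1940 = 1.69 / 1940 = 0.0008711.
Darcy's law: Q = K · A · i = 415.0 × 297.0 × 0.0008711 = 107.4 m³/day.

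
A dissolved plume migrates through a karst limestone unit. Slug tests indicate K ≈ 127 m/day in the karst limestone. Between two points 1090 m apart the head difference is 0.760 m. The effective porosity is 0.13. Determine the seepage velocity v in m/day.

Hydraulic gradient i = Δh / L = 0.760 / 1090 = 0.0006972.
Darcy flux q = K · i = 127.0 × 0.0006972 = 0.08855 m/day.
Seepage velocity v = q / n_e = 0.08855 / 0.13 = 0.6812 m/day.

0.681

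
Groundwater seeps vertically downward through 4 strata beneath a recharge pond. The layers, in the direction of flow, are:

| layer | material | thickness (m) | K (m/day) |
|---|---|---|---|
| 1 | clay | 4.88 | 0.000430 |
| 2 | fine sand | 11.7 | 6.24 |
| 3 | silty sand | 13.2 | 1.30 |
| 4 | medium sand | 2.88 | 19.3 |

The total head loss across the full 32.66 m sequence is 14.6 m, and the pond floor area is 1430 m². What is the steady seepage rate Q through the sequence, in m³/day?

Flow is perpendicular to layering, so the layers act in series and the equivalent K is the thickness-weighted harmonic mean.
Total thickness L = 4.88 + 11.7 + 13.2 + 2.88 = 32.66 m.
Σ(b_i/K_i) = 4.88/0.000430 + 11.7/6.24 + 13.2/1.30 + 2.88/19.3 = 11361 d.
K_eq = L / Σ(b_i/K_i) = 32.66 / 11361 = 0.002875 m/day.
Q = K_eq · A · (Δh/L) = 0.002875 × 1430 × (14.6/32.66) = 1.838 m³/day.

1.84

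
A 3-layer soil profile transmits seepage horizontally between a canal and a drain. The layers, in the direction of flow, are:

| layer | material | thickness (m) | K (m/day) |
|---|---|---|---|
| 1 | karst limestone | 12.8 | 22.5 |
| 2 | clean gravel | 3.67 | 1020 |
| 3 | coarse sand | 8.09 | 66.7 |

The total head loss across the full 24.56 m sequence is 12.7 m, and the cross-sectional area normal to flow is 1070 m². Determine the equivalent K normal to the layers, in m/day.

Flow is perpendicular to layering, so the layers act in series and the equivalent K is the thickness-weighted harmonic mean.
Total thickness L = 12.8 + 3.67 + 8.09 = 24.56 m.
Σ(b_i/K_i) = 12.8/22.5 + 3.67/1020 + 8.09/66.7 = 0.6938 d.
K_eq = L / Σ(b_i/K_i) = 24.56 / 0.6938 = 35.40 m/day.

35.4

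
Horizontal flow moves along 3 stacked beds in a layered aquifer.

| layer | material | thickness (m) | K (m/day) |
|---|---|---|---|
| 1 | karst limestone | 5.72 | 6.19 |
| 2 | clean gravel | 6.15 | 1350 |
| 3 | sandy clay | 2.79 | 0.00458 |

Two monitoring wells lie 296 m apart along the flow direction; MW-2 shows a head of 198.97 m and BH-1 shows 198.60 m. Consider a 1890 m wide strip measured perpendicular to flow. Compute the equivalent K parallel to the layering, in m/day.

Flow is parallel to layering, so each bed carries its own Darcy discharge and the transmissivities add.
Σ(K_i·b_i) = 6.19×5.72 + 1350×6.15 + 0.00458×2.79 = 8338 m²/day.
Total thickness b = 14.66 m, so K_eq = Σ(K_i·b_i)/b = 568.8 m/day.

569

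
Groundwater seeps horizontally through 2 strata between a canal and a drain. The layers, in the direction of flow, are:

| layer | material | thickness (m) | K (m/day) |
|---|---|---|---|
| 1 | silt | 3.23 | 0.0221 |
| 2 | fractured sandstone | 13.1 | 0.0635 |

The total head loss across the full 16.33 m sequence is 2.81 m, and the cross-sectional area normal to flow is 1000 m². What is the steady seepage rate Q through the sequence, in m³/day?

7.97

Flow is perpendicular to layering, so the layers act in series and the equivalent K is the thickness-weighted harmonic mean.
Total thickness L = 3.23 + 13.1 = 16.33 m.
Σ(b_i/K_i) = 3.23/0.0221 + 13.1/0.0635 = 352.5 d.
K_eq = L / Σ(b_i/K_i) = 16.33 / 352.5 = 0.04633 m/day.
Q = K_eq · A · (Δh/L) = 0.04633 × 1000 × (2.81/16.33) = 7.973 m³/day.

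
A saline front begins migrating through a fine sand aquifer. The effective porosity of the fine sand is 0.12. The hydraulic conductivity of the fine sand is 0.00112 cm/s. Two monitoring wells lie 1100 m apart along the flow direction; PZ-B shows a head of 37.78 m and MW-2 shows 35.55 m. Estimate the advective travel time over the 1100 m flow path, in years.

Convert K: 0.00112 cm/s × 864 = 0.9677 m/day.
Hydraulic gradient i = (37.78 − 35.55) / 1100 = 2.23 / 1100 = 0.002027.
Darcy flux q = K · i = 0.9677 × 0.002027 = 0.001962 m/day.
Seepage velocity v = q / n_e = 0.001962 / 0.12 = 0.01635 m/day.
Travel time t = L / v = 1100 / 0.01635 = 67287 days = 184.2 years.

184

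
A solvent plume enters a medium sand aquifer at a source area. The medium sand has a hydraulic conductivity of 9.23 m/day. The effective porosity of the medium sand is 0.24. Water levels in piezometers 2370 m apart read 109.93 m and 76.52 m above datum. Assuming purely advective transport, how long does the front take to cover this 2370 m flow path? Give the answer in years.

Hydraulic gradient i = (109.93 − 76.52) / 2370 = 33.41 / 2370 = 0.01410.
Darcy flux q = K · i = 9.230 × 0.01410 = 0.1301 m/day.
Seepage velocity v = q / n_e = 0.1301 / 0.24 = 0.5421 m/day.
Travel time t = L / v = 2370 / 0.5421 = 4371 days = 11.97 years.

12.0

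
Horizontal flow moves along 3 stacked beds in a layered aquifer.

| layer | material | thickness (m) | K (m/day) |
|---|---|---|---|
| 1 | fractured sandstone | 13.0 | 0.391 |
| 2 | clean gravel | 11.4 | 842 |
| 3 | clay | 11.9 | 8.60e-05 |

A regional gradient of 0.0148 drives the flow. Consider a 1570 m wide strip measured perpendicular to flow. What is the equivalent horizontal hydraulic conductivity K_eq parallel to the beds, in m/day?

265

Flow is parallel to layering, so each bed carries its own Darcy discharge and the transmissivities add.
Σ(K_i·b_i) = 0.391×13.0 + 842×11.4 + 8.60e-05×11.9 = 9604 m²/day.
Total thickness b = 36.30 m, so K_eq = Σ(K_i·b_i)/b = 264.6 m/day.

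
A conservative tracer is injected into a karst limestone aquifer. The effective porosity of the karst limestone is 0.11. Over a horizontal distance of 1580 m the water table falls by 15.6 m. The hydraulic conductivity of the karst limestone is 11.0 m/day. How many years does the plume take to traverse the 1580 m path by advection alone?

Hydraulic gradient i = Δh / L = 15.6 / 1580 = 0.009873.
Darcy flux q = K · i = 11.00 × 0.009873 = 0.1086 m/day.
Seepage velocity v = q / n_e = 0.1086 / 0.11 = 0.9873 m/day.
Travel time t = L / v = 1580 / 0.9873 = 1600 days = 4.381 years.

4.38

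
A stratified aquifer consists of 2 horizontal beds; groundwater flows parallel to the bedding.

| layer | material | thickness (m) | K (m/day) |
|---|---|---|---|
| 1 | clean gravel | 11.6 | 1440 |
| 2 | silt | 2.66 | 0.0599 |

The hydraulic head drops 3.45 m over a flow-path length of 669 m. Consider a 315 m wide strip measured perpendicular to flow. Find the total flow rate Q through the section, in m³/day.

Flow is parallel to layering, so each bed carries its own Darcy discharge and the transmissivities add.
Σ(K_i·b_i) = 1440×11.6 + 0.0599×2.66 = 16704 m²/day.
Hydraulic gradient i = Δh / L = 3.45 / 669 = 0.005157.
Q = Σ(K_i·b_i) · W · i = 16704 × 315 × 0.005157 = 27135 m³/day.

27100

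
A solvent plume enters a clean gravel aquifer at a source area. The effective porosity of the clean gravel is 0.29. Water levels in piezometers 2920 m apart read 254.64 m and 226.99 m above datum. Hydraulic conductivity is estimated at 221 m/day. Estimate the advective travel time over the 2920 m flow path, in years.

Hydraulic gradient i = (254.64 − 226.99) / 2920 = 27.65 / 2920 = 0.009469.
Darcy flux q = K · i = 221.0 × 0.009469 = 2.093 m/day.
Seepage velocity v = q / n_e = 2.093 / 0.29 = 7.216 m/day.
Travel time t = L / v = 2920 / 7.216 = 404.6 days = 1.108 years.

1.11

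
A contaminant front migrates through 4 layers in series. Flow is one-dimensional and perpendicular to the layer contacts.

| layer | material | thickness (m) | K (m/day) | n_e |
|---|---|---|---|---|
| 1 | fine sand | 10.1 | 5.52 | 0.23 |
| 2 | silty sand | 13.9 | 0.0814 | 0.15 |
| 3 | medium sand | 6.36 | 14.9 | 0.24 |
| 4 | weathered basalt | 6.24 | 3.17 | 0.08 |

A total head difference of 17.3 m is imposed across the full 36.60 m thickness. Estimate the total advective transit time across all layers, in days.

65.1

With flow normal to the layers, continuity requires the same specific discharge q through every layer.
Σ(b_i/K_i) = 10.1/5.52 + 13.9/0.0814 + 6.36/14.9 + 6.24/3.17 = 175.0 d.
q = Δh / Σ(b_i/K_i) = 17.3 / 175.0 = 0.09886 m/day.
In each layer the seepage velocity is v_i = q/n_i, so the layer transit time is t_i = b_i·n_i / q:
  layer 1 (fine sand): t_1 = 10.1 × 0.23 / 0.09886 = 23.50 d
  layer 2 (silty sand): t_2 = 13.9 × 0.15 / 0.09886 = 21.09 d
  layer 3 (medium sand): t_3 = 6.36 × 0.24 / 0.09886 = 15.44 d
  layer 4 (weathered basalt): t_4 = 6.24 × 0.08 / 0.09886 = 5.049 d
Total t = Σ t_i = 65.07 days.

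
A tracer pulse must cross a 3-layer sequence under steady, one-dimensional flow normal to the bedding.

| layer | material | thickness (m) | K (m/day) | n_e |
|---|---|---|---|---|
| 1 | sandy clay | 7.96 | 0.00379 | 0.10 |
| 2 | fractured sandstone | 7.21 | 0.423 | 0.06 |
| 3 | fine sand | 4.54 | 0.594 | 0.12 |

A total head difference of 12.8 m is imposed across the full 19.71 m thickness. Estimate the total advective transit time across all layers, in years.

With flow normal to the layers, continuity requires the same specific discharge q through every layer.
Σ(b_i/K_i) = 7.96/0.00379 + 7.21/0.423 + 4.54/0.594 = 2125 d.
q = Δh / Σ(b_i/K_i) = 12.8 / 2125 = 0.006024 m/day.
In each layer the seepage velocity is v_i = q/n_i, so the layer transit time is t_i = b_i·n_i / q:
  layer 1 (sandy clay): t_1 = 7.96 × 0.10 / 0.006024 = 132.1 d
  layer 2 (fractured sandstone): t_2 = 7.21 × 0.06 / 0.006024 = 71.82 d
  layer 3 (fine sand): t_3 = 4.54 × 0.12 / 0.006024 = 90.44 d
Total t = Σ t_i = 294.4 days = 0.8060 years.

0.806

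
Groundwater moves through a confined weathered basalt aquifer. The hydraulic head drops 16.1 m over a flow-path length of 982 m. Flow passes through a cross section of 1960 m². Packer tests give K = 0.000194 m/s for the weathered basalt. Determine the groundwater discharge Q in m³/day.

Convert K: 0.000194 m/s × 86400 = 16.76 m/day.
Hydraulic gradient i = Δh / L = 16.1 / 982 = 0.01640.
Darcy's law: Q = K · A · i = 16.76 × 1960 × 0.01640 = 538.6 m³/day.

539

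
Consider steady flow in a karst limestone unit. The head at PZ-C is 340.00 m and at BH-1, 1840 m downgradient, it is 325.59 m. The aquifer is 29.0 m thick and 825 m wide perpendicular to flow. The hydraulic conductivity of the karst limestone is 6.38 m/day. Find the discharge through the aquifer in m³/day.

Cross-sectional area A = 825 × 29.0 = 23925 m².
Hydraulic gradient i = (340.00 − 325.59) / 1840 = 14.41 / 1840 = 0.007832.
Darcy's law: Q = K · A · i = 6.380 × 23925 × 0.007832 = 1195 m³/day.

1200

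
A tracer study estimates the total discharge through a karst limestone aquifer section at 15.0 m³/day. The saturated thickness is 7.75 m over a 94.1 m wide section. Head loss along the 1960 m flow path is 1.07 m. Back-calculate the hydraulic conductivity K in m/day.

Cross-sectional area A = 94.1 × 7.75 = 729.3 m².
Hydraulic gradient i = Δh / L = 1.07 / 1960 = 0.0005459.
From Q = K·A·i, K = Q / (A·i) = 15.0 / (729.3 × 0.0005459) = 37.68 m/day.

37.7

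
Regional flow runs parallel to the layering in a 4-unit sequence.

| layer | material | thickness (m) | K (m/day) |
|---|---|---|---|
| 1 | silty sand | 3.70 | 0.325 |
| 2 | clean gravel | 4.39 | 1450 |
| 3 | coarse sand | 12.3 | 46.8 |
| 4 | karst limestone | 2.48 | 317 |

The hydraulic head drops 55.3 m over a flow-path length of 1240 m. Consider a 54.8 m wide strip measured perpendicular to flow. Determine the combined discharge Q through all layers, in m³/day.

Flow is parallel to layering, so each bed carries its own Darcy discharge and the transmissivities add.
Σ(K_i·b_i) = 0.325×3.70 + 1450×4.39 + 46.8×12.3 + 317×2.48 = 7729 m²/day.
Hydraulic gradient i = Δh / L = 55.3 / 1240 = 0.04460.
Q = Σ(K_i·b_i) · W · i = 7729 × 54.8 × 0.04460 = 18888 m³/day.

18900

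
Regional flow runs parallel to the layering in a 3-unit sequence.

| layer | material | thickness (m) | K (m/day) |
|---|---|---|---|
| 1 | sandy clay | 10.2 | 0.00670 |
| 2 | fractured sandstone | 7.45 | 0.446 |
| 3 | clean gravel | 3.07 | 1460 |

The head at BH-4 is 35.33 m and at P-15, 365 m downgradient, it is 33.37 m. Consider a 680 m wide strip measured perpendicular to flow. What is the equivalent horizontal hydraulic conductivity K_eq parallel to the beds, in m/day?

216

Flow is parallel to layering, so each bed carries its own Darcy discharge and the transmissivities add.
Σ(K_i·b_i) = 0.00670×10.2 + 0.446×7.45 + 1460×3.07 = 4486 m²/day.
Total thickness b = 20.72 m, so K_eq = Σ(K_i·b_i)/b = 216.5 m/day.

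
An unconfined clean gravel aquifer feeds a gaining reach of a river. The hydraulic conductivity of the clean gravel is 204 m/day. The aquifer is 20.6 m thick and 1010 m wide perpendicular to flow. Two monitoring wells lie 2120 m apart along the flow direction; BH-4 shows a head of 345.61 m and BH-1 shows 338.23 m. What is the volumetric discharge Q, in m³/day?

14800

Cross-sectional area A = 1010 × 20.6 = 20806 m².
Hydraulic gradient i = (345.61 − 338.23) / 2120 = 7.38 / 2120 = 0.003481.
Darcy's law: Q = K · A · i = 204.0 × 20806 × 0.003481 = 14775 m³/day.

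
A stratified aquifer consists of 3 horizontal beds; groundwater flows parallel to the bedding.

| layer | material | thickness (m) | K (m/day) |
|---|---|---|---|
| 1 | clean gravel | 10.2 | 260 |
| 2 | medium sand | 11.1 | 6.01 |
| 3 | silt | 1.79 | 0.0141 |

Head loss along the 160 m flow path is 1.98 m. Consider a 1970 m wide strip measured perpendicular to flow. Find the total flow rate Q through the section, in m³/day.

Flow is parallel to layering, so each bed carries its own Darcy discharge and the transmissivities add.
Σ(K_i·b_i) = 260×10.2 + 6.01×11.1 + 0.0141×1.79 = 2719 m²/day.
Hydraulic gradient i = Δh / L = 1.98 / 160 = 0.01238.
Q = Σ(K_i·b_i) · W · i = 2719 × 1970 × 0.01238 = 66279 m³/day.

66300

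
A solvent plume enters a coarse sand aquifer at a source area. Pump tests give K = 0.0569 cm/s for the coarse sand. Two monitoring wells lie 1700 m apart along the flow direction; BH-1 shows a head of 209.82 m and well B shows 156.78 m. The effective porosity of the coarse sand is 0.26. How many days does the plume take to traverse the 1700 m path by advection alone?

Convert K: 0.0569 cm/s × 864 = 49.16 m/day.
Hydraulic gradient i = (209.82 − 156.78) / 1700 = 53.04 / 1700 = 0.03120.
Darcy flux q = K · i = 49.16 × 0.03120 = 1.534 m/day.
Seepage velocity v = q / n_e = 1.534 / 0.26 = 5.899 m/day.
Travel time t = L / v = 1700 / 5.899 = 288.2 days.

288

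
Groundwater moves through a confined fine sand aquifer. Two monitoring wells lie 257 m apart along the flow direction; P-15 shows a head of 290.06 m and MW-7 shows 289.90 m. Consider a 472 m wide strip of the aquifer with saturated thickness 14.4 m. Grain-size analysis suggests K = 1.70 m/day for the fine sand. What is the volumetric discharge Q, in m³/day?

Cross-sectional area A = 472 × 14.4 = 6797 m².
Hydraulic gradient i = (290.06 − 289.90) / 257 = 0.16 / 257 = 0.0006226.
Darcy's law: Q = K · A · i = 1.700 × 6797 × 0.0006226 = 7.194 m³/day.

7.19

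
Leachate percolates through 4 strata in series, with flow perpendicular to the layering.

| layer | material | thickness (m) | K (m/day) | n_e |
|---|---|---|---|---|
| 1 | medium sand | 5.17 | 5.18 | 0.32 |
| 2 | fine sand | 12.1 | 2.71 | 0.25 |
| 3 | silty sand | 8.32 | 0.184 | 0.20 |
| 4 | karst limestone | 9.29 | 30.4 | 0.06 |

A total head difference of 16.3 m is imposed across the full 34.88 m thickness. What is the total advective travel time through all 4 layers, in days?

With flow normal to the layers, continuity requires the same specific discharge q through every layer.
Σ(b_i/K_i) = 5.17/5.18 + 12.1/2.71 + 8.32/0.184 + 9.29/30.4 = 50.99 d.
q = Δh / Σ(b_i/K_i) = 16.3 / 50.99 = 0.3197 m/day.
In each layer the seepage velocity is v_i = q/n_i, so the layer transit time is t_i = b_i·n_i / q:
  layer 1 (medium sand): t_1 = 5.17 × 0.32 / 0.3197 = 5.175 d
  layer 2 (fine sand): t_2 = 12.1 × 0.25 / 0.3197 = 9.462 d
  layer 3 (silty sand): t_3 = 8.32 × 0.20 / 0.3197 = 5.205 d
  layer 4 (karst limestone): t_4 = 9.29 × 0.06 / 0.3197 = 1.744 d
Total t = Σ t_i = 21.59 days.

21.6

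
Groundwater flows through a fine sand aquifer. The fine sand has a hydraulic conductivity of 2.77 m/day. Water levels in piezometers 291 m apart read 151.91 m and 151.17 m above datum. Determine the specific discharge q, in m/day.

0.00704

Hydraulic gradient i = (151.91 − 151.17) / 291 = 0.74 / 291 = 0.002543.
Specific discharge q = K · i = 2.770 × 0.002543 = 0.007044 m/day.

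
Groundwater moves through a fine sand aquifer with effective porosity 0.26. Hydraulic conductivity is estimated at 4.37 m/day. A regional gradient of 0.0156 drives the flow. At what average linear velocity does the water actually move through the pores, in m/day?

Hydraulic gradient i = 0.0156.
Darcy flux q = K · i = 4.370 × 0.01560 = 0.06817 m/day.
Seepage velocity v = q / n_e = 0.06817 / 0.26 = 0.2622 m/day.

0.262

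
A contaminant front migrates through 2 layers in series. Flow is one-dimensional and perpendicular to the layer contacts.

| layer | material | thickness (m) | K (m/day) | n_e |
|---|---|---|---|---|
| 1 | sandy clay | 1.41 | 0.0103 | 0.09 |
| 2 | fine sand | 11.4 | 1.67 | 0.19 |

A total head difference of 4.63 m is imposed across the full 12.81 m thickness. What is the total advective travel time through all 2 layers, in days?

71.2

With flow normal to the layers, continuity requires the same specific discharge q through every layer.
Σ(b_i/K_i) = 1.41/0.0103 + 11.4/1.67 = 143.7 d.
q = Δh / Σ(b_i/K_i) = 4.63 / 143.7 = 0.03222 m/day.
In each layer the seepage velocity is v_i = q/n_i, so the layer transit time is t_i = b_i·n_i / q:
  layer 1 (sandy clay): t_1 = 1.41 × 0.09 / 0.03222 = 3.939 d
  layer 2 (fine sand): t_2 = 11.4 × 0.19 / 0.03222 = 67.23 d
Total t = Σ t_i = 71.17 days.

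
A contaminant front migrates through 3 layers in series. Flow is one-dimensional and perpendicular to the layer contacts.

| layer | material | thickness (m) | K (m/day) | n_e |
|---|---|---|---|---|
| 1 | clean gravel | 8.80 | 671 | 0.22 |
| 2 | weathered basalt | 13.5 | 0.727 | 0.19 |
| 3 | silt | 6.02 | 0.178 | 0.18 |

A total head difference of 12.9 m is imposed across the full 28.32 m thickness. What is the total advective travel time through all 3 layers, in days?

22.7

With flow normal to the layers, continuity requires the same specific discharge q through every layer.
Σ(b_i/K_i) = 8.80/671 + 13.5/0.727 + 6.02/0.178 = 52.40 d.
q = Δh / Σ(b_i/K_i) = 12.9 / 52.40 = 0.2462 m/day.
In each layer the seepage velocity is v_i = q/n_i, so the layer transit time is t_i = b_i·n_i / q:
  layer 1 (clean gravel): t_1 = 8.80 × 0.22 / 0.2462 = 7.864 d
  layer 2 (weathered basalt): t_2 = 13.5 × 0.19 / 0.2462 = 10.42 d
  layer 3 (silt): t_3 = 6.02 × 0.18 / 0.2462 = 4.402 d
Total t = Σ t_i = 22.69 days.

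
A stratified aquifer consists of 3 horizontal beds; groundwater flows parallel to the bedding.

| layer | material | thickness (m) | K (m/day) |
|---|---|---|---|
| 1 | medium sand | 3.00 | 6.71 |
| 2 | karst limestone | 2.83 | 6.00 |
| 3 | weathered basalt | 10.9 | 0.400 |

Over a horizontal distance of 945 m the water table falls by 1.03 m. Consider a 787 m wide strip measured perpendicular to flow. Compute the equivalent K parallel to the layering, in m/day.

2.48

Flow is parallel to layering, so each bed carries its own Darcy discharge and the transmissivities add.
Σ(K_i·b_i) = 6.71×3.00 + 6.00×2.83 + 0.400×10.9 = 41.47 m²/day.
Total thickness b = 16.73 m, so K_eq = Σ(K_i·b_i)/b = 2.479 m/day.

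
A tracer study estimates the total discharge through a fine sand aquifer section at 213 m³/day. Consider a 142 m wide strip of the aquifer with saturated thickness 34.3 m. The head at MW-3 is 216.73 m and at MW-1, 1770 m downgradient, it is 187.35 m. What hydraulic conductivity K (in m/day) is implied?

2.63

Cross-sectional area A = 142 × 34.3 = 4871 m².
Hydraulic gradient i = (216.73 − 187.35) / 1770 = 29.38 / 1770 = 0.01660.
From Q = K·A·i, K = Q / (A·i) = 213 / (4871 × 0.01660) = 2.635 m/day.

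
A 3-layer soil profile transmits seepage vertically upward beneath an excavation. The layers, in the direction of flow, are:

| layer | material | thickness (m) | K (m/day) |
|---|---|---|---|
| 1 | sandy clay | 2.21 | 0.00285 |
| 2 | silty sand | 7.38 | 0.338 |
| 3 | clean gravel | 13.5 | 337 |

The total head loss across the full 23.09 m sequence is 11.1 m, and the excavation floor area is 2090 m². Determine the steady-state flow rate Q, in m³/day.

Flow is perpendicular to layering, so the layers act in series and the equivalent K is the thickness-weighted harmonic mean.
Total thickness L = 2.21 + 7.38 + 13.5 = 23.09 m.
Σ(b_i/K_i) = 2.21/0.00285 + 7.38/0.338 + 13.5/337 = 797.3 d.
K_eq = L / Σ(b_i/K_i) = 23.09 / 797.3 = 0.02896 m/day.
Q = K_eq · A · (Δh/L) = 0.02896 × 2090 × (11.1/23.09) = 29.10 m³/day.

29.1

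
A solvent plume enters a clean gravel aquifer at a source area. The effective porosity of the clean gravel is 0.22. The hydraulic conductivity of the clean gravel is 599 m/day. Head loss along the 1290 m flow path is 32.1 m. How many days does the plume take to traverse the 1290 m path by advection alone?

19.0

Hydraulic gradient i = Δh / L = 32.1 / 1290 = 0.02488.
Darcy flux q = K · i = 599.0 × 0.02488 = 14.91 m/day.
Seepage velocity v = q / n_e = 14.91 / 0.22 = 67.75 m/day.
Travel time t = L / v = 1290 / 67.75 = 19.04 days.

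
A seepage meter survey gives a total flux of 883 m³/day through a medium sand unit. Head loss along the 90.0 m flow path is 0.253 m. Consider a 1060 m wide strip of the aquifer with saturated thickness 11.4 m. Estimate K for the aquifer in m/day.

Cross-sectional area A = 1060 × 11.4 = 12084 m².
Hydraulic gradient i = Δh / L = 0.253 / 90.0 = 0.002811.
From Q = K·A·i, K = Q / (A·i) = 883 / (12084 × 0.002811) = 25.99 m/day.

26.0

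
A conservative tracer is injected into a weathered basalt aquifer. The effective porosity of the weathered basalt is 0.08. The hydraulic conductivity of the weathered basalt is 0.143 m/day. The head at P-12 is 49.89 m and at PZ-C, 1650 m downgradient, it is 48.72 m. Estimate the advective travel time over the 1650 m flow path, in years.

3560

Hydraulic gradient i = (49.89 − 48.72) / 1650 = 1.17 / 1650 = 0.0007091.
Darcy flux q = K · i = 0.1430 × 0.0007091 = 0.0001014 m/day.
Seepage velocity v = q / n_e = 0.0001014 / 0.08 = 0.001267 m/day.
Travel time t = L / v = 1650 / 0.001267 = 1.302e+06 days = 3564 years.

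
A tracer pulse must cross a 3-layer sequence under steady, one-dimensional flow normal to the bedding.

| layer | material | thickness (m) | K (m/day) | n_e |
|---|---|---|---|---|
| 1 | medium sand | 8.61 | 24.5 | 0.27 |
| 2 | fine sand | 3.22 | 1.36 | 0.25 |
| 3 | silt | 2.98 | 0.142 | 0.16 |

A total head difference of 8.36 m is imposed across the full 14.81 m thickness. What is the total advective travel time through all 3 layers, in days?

With flow normal to the layers, continuity requires the same specific discharge q through every layer.
Σ(b_i/K_i) = 8.61/24.5 + 3.22/1.36 + 2.98/0.142 = 23.70 d.
q = Δh / Σ(b_i/K_i) = 8.36 / 23.70 = 0.3527 m/day.
In each layer the seepage velocity is v_i = q/n_i, so the layer transit time is t_i = b_i·n_i / q:
  layer 1 (medium sand): t_1 = 8.61 × 0.27 / 0.3527 = 6.592 d
  layer 2 (fine sand): t_2 = 3.22 × 0.25 / 0.3527 = 2.283 d
  layer 3 (silt): t_3 = 2.98 × 0.16 / 0.3527 = 1.352 d
Total t = Σ t_i = 10.23 days.

10.2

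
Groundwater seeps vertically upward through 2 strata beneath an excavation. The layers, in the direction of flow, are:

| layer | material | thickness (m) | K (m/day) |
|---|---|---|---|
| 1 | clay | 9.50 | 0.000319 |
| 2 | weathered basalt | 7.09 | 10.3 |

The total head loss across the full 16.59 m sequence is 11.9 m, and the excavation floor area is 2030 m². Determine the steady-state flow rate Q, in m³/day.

0.811

Flow is perpendicular to layering, so the layers act in series and the equivalent K is the thickness-weighted harmonic mean.
Total thickness L = 9.50 + 7.09 = 16.59 m.
Σ(b_i/K_i) = 9.50/0.000319 + 7.09/10.3 = 29781 d.
K_eq = L / Σ(b_i/K_i) = 16.59 / 29781 = 0.0005571 m/day.
Q = K_eq · A · (Δh/L) = 0.0005571 × 2030 × (11.9/16.59) = 0.8111 m³/day.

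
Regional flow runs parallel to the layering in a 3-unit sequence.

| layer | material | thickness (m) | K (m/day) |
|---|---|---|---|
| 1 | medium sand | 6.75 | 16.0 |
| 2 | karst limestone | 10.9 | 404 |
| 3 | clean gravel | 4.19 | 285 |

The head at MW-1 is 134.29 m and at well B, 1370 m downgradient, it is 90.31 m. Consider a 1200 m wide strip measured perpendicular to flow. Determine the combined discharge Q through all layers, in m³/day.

220000

Flow is parallel to layering, so each bed carries its own Darcy discharge and the transmissivities add.
Σ(K_i·b_i) = 16.0×6.75 + 404×10.9 + 285×4.19 = 5706 m²/day.
Hydraulic gradient i = (134.29 − 90.31) / 1370 = 43.98 / 1370 = 0.03210.
Q = Σ(K_i·b_i) · W · i = 5706 × 1200 × 0.03210 = 2.198e+05 m³/day.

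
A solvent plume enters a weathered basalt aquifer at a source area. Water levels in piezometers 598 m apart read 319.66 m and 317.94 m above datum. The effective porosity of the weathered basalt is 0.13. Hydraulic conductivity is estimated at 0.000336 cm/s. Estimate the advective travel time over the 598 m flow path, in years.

Convert K: 0.000336 cm/s × 864 = 0.2903 m/day.
Hydraulic gradient i = (319.66 − 317.94) / 598 = 1.72 / 598 = 0.002876.
Darcy flux q = K · i = 0.2903 × 0.002876 = 0.0008350 m/day.
Seepage velocity v = q / n_e = 0.0008350 / 0.13 = 0.006423 m/day.
Travel time t = L / v = 598 / 0.006423 = 93103 days = 254.9 years.

255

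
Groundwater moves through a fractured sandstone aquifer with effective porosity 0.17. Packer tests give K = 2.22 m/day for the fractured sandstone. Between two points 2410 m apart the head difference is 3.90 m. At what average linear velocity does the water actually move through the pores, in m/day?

Hydraulic gradient i = Δh / L = 3.90 / 2410 = 0.001618.
Darcy flux q = K · i = 2.220 × 0.001618 = 0.003593 m/day.
Seepage velocity v = q / n_e = 0.003593 / 0.17 = 0.02113 m/day.

0.0211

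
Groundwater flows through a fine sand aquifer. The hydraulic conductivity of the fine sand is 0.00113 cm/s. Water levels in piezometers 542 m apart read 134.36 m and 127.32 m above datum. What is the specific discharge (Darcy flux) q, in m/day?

0.0127

Convert K: 0.00113 cm/s × 864 = 0.9763 m/day.
Hydraulic gradient i = (134.36 − 127.32) / 542 = 7.04 / 542 = 0.01299.
Specific discharge q = K · i = 0.9763 × 0.01299 = 0.01268 m/day.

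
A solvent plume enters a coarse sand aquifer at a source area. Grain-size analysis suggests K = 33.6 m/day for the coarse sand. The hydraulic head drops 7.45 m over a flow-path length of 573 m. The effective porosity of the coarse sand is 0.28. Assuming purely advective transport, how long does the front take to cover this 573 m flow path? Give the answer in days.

367

Hydraulic gradient i = Δh / L = 7.45 / 573 = 0.01300.
Darcy flux q = K · i = 33.60 × 0.01300 = 0.4369 m/day.
Seepage velocity v = q / n_e = 0.4369 / 0.28 = 1.560 m/day.
Travel time t = L / v = 573 / 1.560 = 367.3 days.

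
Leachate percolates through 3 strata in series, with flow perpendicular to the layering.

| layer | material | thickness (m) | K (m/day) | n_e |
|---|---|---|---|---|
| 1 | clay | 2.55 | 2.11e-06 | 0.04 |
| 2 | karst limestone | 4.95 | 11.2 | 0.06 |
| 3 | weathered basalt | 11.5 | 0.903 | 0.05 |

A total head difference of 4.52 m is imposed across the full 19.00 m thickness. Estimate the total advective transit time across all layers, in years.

713

With flow normal to the layers, continuity requires the same specific discharge q through every layer.
Σ(b_i/K_i) = 2.55/2.11e-06 + 4.95/11.2 + 11.5/0.903 = 1.209e+06 d.
q = Δh / Σ(b_i/K_i) = 4.52 / 1.209e+06 = 3.740e-06 m/day.
In each layer the seepage velocity is v_i = q/n_i, so the layer transit time is t_i = b_i·n_i / q:
  layer 1 (clay): t_1 = 2.55 × 0.04 / 3.740e-06 = 27272 d
  layer 2 (karst limestone): t_2 = 4.95 × 0.06 / 3.740e-06 = 79411 d
  layer 3 (weathered basalt): t_3 = 11.5 × 0.05 / 3.740e-06 = 1.537e+05 d
Total t = Σ t_i = 2.604e+05 days = 713.0 years.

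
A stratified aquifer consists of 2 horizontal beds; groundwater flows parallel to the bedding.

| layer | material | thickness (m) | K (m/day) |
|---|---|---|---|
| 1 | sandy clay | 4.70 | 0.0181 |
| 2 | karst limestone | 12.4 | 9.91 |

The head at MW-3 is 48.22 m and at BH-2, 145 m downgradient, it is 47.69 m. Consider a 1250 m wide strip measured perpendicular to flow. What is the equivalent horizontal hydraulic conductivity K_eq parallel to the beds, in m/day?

Flow is parallel to layering, so each bed carries its own Darcy discharge and the transmissivities add.
Σ(K_i·b_i) = 0.0181×4.70 + 9.91×12.4 = 123.0 m²/day.
Total thickness b = 17.10 m, so K_eq = Σ(K_i·b_i)/b = 7.191 m/day.

7.19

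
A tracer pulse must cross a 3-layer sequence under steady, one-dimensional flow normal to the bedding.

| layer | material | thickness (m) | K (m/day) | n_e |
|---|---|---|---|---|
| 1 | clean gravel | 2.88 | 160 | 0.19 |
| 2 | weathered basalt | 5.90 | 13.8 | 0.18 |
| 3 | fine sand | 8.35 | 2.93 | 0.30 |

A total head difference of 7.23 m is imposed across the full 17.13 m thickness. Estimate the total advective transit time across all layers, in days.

With flow normal to the layers, continuity requires the same specific discharge q through every layer.
Σ(b_i/K_i) = 2.88/160 + 5.90/13.8 + 8.35/2.93 = 3.295 d.
q = Δh / Σ(b_i/K_i) = 7.23 / 3.295 = 2.194 m/day.
In each layer the seepage velocity is v_i = q/n_i, so the layer transit time is t_i = b_i·n_i / q:
  layer 1 (clean gravel): t_1 = 2.88 × 0.19 / 2.194 = 0.2494 d
  layer 2 (weathered basalt): t_2 = 5.90 × 0.18 / 2.194 = 0.4840 d
  layer 3 (fine sand): t_3 = 8.35 × 0.30 / 2.194 = 1.142 d
Total t = Σ t_i = 1.875 days.

1.88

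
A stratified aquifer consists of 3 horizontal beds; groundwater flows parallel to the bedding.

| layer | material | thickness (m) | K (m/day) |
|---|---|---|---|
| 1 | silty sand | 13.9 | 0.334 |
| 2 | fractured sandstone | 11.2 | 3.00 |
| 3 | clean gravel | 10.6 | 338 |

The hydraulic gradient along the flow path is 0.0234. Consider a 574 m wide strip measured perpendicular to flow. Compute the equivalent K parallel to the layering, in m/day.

Flow is parallel to layering, so each bed carries its own Darcy discharge and the transmissivities add.
Σ(K_i·b_i) = 0.334×13.9 + 3.00×11.2 + 338×10.6 = 3621 m²/day.
Total thickness b = 35.70 m, so K_eq = Σ(K_i·b_i)/b = 101.4 m/day.

101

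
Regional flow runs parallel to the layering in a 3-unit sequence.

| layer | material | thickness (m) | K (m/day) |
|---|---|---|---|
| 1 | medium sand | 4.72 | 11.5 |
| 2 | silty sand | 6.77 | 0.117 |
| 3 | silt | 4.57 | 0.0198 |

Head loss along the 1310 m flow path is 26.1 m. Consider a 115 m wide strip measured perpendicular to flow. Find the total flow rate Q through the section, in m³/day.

Flow is parallel to layering, so each bed carries its own Darcy discharge and the transmissivities add.
Σ(K_i·b_i) = 11.5×4.72 + 0.117×6.77 + 0.0198×4.57 = 55.16 m²/day.
Hydraulic gradient i = Δh / L = 26.1 / 1310 = 0.01992.
Q = Σ(K_i·b_i) · W · i = 55.16 × 115 × 0.01992 = 126.4 m³/day.

126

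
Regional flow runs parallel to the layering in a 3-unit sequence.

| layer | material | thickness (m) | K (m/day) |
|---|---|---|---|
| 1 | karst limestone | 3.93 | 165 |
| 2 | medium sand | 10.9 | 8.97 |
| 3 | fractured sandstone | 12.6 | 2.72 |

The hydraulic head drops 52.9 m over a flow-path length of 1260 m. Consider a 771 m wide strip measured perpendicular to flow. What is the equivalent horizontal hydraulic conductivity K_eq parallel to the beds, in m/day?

28.5

Flow is parallel to layering, so each bed carries its own Darcy discharge and the transmissivities add.
Σ(K_i·b_i) = 165×3.93 + 8.97×10.9 + 2.72×12.6 = 780.5 m²/day.
Total thickness b = 27.43 m, so K_eq = Σ(K_i·b_i)/b = 28.45 m/day.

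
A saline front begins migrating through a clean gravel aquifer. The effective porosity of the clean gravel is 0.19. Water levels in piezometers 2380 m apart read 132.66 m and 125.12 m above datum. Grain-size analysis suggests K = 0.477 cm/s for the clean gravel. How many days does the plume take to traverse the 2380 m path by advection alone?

Convert K: 0.477 cm/s × 864 = 412.1 m/day.
Hydraulic gradient i = (132.66 − 125.12) / 2380 = 7.54 / 2380 = 0.003168.
Darcy flux q = K · i = 412.1 × 0.003168 = 1.306 m/day.
Seepage velocity v = q / n_e = 1.306 / 0.19 = 6.872 m/day.
Travel time t = L / v = 2380 / 6.872 = 346.3 days.

346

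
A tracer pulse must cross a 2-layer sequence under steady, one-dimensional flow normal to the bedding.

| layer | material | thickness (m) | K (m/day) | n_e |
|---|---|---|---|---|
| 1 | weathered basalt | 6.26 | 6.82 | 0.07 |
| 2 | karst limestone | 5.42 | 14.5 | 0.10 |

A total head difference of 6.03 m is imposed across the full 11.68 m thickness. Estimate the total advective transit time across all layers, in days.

0.210

With flow normal to the layers, continuity requires the same specific discharge q through every layer.
Σ(b_i/K_i) = 6.26/6.82 + 5.42/14.5 = 1.292 d.
q = Δh / Σ(b_i/K_i) = 6.03 / 1.292 = 4.668 m/day.
In each layer the seepage velocity is v_i = q/n_i, so the layer transit time is t_i = b_i·n_i / q:
  layer 1 (weathered basalt): t_1 = 6.26 × 0.07 / 4.668 = 0.09387 d
  layer 2 (karst limestone): t_2 = 5.42 × 0.10 / 4.668 = 0.1161 d
Total t = Σ t_i = 0.2100 days.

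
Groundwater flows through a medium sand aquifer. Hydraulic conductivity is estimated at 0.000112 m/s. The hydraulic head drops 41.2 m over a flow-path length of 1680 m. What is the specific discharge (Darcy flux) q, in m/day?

Convert K: 0.000112 m/s × 86400 = 9.677 m/day.
Hydraulic gradient i = Δh / L = 41.2 / 1680 = 0.02452.
Specific discharge q = K · i = 9.677 × 0.02452 = 0.2373 m/day.

0.237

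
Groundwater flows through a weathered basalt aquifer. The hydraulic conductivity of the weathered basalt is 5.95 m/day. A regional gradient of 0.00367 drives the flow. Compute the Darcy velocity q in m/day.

Hydraulic gradient i = 0.00367.
Specific discharge q = K · i = 5.950 × 0.003670 = 0.02184 m/day.

0.0218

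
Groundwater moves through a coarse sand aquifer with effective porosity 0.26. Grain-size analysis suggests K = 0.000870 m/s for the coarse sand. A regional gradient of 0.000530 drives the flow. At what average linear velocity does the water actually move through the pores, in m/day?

Convert K: 0.000870 m/s × 86400 = 75.17 m/day.
Hydraulic gradient i = 0.000530.
Darcy flux q = K · i = 75.17 × 0.0005300 = 0.03984 m/day.
Seepage velocity v = q / n_e = 0.03984 / 0.26 = 0.1532 m/day.

0.153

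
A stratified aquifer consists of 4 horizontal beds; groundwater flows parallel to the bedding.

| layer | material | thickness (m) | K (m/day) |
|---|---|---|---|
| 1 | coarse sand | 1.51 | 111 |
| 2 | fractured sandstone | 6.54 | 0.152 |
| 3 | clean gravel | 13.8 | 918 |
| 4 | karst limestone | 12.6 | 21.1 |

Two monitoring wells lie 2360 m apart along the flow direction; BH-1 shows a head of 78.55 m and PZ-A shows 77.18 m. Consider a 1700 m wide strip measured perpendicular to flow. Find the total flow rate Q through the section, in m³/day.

12900

Flow is parallel to layering, so each bed carries its own Darcy discharge and the transmissivities add.
Σ(K_i·b_i) = 111×1.51 + 0.152×6.54 + 918×13.8 + 21.1×12.6 = 13103 m²/day.
Hydraulic gradient i = (78.55 − 77.18) / 2360 = 1.37 / 2360 = 0.0005805.
Q = Σ(K_i·b_i) · W · i = 13103 × 1700 × 0.0005805 = 12931 m³/day.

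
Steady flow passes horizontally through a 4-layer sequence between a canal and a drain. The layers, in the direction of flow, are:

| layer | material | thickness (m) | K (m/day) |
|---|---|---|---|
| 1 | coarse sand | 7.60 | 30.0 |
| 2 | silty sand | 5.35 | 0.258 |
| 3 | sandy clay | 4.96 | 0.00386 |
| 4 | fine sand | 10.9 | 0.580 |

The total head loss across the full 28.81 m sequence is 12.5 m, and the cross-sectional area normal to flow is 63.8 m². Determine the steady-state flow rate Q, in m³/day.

Flow is perpendicular to layering, so the layers act in series and the equivalent K is the thickness-weighted harmonic mean.
Total thickness L = 7.60 + 5.35 + 4.96 + 10.9 = 28.81 m.
Σ(b_i/K_i) = 7.60/30.0 + 5.35/0.258 + 4.96/0.00386 + 10.9/0.580 = 1325 d.
K_eq = L / Σ(b_i/K_i) = 28.81 / 1325 = 0.02175 m/day.
Q = K_eq · A · (Δh/L) = 0.02175 × 63.8 × (12.5/28.81) = 0.6020 m³/day.

0.602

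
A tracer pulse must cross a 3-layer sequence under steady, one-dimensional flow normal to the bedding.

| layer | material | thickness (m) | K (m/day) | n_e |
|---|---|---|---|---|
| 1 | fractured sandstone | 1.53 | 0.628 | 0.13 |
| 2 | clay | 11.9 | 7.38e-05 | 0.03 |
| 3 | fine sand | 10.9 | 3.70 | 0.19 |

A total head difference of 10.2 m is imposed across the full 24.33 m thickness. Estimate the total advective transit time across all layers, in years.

114

With flow normal to the layers, continuity requires the same specific discharge q through every layer.
Σ(b_i/K_i) = 1.53/0.628 + 11.9/7.38e-05 + 10.9/3.70 = 1.613e+05 d.
q = Δh / Σ(b_i/K_i) = 10.2 / 1.613e+05 = 6.326e-05 m/day.
In each layer the seepage velocity is v_i = q/n_i, so the layer transit time is t_i = b_i·n_i / q:
  layer 1 (fractured sandstone): t_1 = 1.53 × 0.13 / 6.326e-05 = 3144 d
  layer 2 (clay): t_2 = 11.9 × 0.03 / 6.326e-05 = 5644 d
  layer 3 (fine sand): t_3 = 10.9 × 0.19 / 6.326e-05 = 32740 d
Total t = Σ t_i = 41529 days = 113.7 years.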